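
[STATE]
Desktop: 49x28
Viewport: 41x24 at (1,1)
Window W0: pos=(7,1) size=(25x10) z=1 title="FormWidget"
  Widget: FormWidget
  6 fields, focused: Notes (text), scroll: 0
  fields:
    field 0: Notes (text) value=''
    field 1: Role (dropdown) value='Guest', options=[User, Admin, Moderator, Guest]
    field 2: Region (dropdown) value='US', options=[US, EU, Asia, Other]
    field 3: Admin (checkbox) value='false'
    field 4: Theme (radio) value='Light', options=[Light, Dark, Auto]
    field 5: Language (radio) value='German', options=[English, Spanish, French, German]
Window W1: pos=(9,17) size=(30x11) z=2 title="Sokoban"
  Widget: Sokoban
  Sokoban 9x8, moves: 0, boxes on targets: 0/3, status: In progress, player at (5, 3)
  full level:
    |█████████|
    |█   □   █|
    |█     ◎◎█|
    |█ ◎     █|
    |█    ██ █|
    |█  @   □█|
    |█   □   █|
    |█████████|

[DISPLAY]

      ┏━━━━━━━━━━━━━━━━━━━━━━━┓          
      ┃ FormWidget            ┃          
      ┠───────────────────────┨          
      ┃> Notes:      [       ]┃          
      ┃  Role:       [Guest ▼]┃          
      ┃  Region:     [US    ▼]┃          
      ┃  Admin:      [ ]      ┃          
      ┃  Theme:      (●) Light┃          
      ┃  Language:   ( ) Engli┃          
      ┗━━━━━━━━━━━━━━━━━━━━━━━┛          
                                         
                                         
                                         
                                         
                                         
                                         
        ┏━━━━━━━━━━━━━━━━━━━━━━━━━━━━┓   
        ┃ Sokoban                    ┃   
        ┠────────────────────────────┨   
        ┃█████████                   ┃   
        ┃█   □   █                   ┃   
        ┃█     ◎◎█                   ┃   
        ┃█ ◎     █                   ┃   
        ┃█    ██ █                   ┃   


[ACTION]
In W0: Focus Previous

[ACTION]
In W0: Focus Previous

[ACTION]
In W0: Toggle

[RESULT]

      ┏━━━━━━━━━━━━━━━━━━━━━━━┓          
      ┃ FormWidget            ┃          
      ┠───────────────────────┨          
      ┃  Notes:      [       ]┃          
      ┃  Role:       [Guest ▼]┃          
      ┃  Region:     [US    ▼]┃          
      ┃  Admin:      [ ]      ┃          
      ┃> Theme:      (●) Light┃          
      ┃  Language:   ( ) Engli┃          
      ┗━━━━━━━━━━━━━━━━━━━━━━━┛          
                                         
                                         
                                         
                                         
                                         
                                         
        ┏━━━━━━━━━━━━━━━━━━━━━━━━━━━━┓   
        ┃ Sokoban                    ┃   
        ┠────────────────────────────┨   
        ┃█████████                   ┃   
        ┃█   □   █                   ┃   
        ┃█     ◎◎█                   ┃   
        ┃█ ◎     █                   ┃   
        ┃█    ██ █                   ┃   


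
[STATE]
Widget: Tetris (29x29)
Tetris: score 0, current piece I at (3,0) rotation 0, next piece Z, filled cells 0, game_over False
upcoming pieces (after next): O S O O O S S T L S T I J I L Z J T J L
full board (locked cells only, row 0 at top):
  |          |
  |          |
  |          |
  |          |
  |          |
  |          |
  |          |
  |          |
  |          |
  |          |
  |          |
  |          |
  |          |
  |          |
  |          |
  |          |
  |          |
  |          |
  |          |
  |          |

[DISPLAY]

   ████   │Next:             
          │▓▓                
          │ ▓▓               
          │                  
          │                  
          │                  
          │Score:            
          │0                 
          │                  
          │                  
          │                  
          │                  
          │                  
          │                  
          │                  
          │                  
          │                  
          │                  
          │                  
          │                  
          │                  
          │                  
          │                  
          │                  
          │                  
          │                  
          │                  
          │                  
          │                  


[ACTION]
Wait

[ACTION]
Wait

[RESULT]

          │Next:             
          │▓▓                
   ████   │ ▓▓               
          │                  
          │                  
          │                  
          │Score:            
          │0                 
          │                  
          │                  
          │                  
          │                  
          │                  
          │                  
          │                  
          │                  
          │                  
          │                  
          │                  
          │                  
          │                  
          │                  
          │                  
          │                  
          │                  
          │                  
          │                  
          │                  
          │                  


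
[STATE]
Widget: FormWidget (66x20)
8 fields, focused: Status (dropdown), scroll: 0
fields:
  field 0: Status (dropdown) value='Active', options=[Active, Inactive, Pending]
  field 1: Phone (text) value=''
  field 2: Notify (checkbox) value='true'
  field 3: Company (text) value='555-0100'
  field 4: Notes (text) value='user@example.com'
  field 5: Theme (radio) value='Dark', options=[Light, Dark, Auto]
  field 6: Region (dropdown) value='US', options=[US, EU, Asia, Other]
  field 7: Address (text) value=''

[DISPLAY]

> Status:     [Active                                           ▼]
  Phone:      [                                                  ]
  Notify:     [x]                                                 
  Company:    [555-0100                                          ]
  Notes:      [user@example.com                                  ]
  Theme:      ( ) Light  (●) Dark  ( ) Auto                       
  Region:     [US                                               ▼]
  Address:    [                                                  ]
                                                                  
                                                                  
                                                                  
                                                                  
                                                                  
                                                                  
                                                                  
                                                                  
                                                                  
                                                                  
                                                                  
                                                                  


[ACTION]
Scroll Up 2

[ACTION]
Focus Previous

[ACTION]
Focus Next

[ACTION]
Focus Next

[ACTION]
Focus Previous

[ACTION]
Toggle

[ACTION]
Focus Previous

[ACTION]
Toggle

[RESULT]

  Status:     [Active                                           ▼]
  Phone:      [                                                  ]
  Notify:     [x]                                                 
  Company:    [555-0100                                          ]
  Notes:      [user@example.com                                  ]
  Theme:      ( ) Light  (●) Dark  ( ) Auto                       
  Region:     [US                                               ▼]
> Address:    [                                                  ]
                                                                  
                                                                  
                                                                  
                                                                  
                                                                  
                                                                  
                                                                  
                                                                  
                                                                  
                                                                  
                                                                  
                                                                  


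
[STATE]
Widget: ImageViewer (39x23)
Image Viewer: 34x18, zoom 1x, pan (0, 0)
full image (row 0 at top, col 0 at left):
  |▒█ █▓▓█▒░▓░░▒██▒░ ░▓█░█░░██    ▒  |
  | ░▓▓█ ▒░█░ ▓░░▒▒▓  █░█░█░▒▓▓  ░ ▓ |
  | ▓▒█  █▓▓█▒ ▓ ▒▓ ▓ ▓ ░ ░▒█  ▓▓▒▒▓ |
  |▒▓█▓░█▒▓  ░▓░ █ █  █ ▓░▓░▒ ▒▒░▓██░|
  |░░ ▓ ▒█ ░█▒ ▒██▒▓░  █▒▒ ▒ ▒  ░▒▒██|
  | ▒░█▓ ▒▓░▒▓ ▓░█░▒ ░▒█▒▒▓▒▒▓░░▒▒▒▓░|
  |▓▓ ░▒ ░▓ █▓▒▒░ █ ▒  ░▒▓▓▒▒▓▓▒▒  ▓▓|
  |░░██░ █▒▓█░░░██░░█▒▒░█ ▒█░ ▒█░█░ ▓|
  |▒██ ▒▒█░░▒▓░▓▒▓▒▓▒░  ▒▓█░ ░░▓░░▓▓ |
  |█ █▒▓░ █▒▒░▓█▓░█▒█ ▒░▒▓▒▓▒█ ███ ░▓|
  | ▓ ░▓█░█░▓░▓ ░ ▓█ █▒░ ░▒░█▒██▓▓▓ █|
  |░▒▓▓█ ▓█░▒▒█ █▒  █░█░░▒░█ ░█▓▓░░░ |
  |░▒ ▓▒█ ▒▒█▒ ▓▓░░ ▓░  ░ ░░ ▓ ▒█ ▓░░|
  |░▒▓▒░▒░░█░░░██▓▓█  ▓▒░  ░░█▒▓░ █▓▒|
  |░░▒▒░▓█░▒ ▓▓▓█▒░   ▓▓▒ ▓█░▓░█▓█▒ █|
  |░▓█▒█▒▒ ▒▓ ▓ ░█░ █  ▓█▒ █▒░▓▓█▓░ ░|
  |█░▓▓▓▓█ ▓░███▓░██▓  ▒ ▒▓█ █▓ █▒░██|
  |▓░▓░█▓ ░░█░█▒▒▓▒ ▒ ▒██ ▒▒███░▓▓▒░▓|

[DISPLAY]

▒█ █▓▓█▒░▓░░▒██▒░ ░▓█░█░░██    ▒       
 ░▓▓█ ▒░█░ ▓░░▒▒▓  █░█░█░▒▓▓  ░ ▓      
 ▓▒█  █▓▓█▒ ▓ ▒▓ ▓ ▓ ░ ░▒█  ▓▓▒▒▓      
▒▓█▓░█▒▓  ░▓░ █ █  █ ▓░▓░▒ ▒▒░▓██░     
░░ ▓ ▒█ ░█▒ ▒██▒▓░  █▒▒ ▒ ▒  ░▒▒██     
 ▒░█▓ ▒▓░▒▓ ▓░█░▒ ░▒█▒▒▓▒▒▓░░▒▒▒▓░     
▓▓ ░▒ ░▓ █▓▒▒░ █ ▒  ░▒▓▓▒▒▓▓▒▒  ▓▓     
░░██░ █▒▓█░░░██░░█▒▒░█ ▒█░ ▒█░█░ ▓     
▒██ ▒▒█░░▒▓░▓▒▓▒▓▒░  ▒▓█░ ░░▓░░▓▓      
█ █▒▓░ █▒▒░▓█▓░█▒█ ▒░▒▓▒▓▒█ ███ ░▓     
 ▓ ░▓█░█░▓░▓ ░ ▓█ █▒░ ░▒░█▒██▓▓▓ █     
░▒▓▓█ ▓█░▒▒█ █▒  █░█░░▒░█ ░█▓▓░░░      
░▒ ▓▒█ ▒▒█▒ ▓▓░░ ▓░  ░ ░░ ▓ ▒█ ▓░░     
░▒▓▒░▒░░█░░░██▓▓█  ▓▒░  ░░█▒▓░ █▓▒     
░░▒▒░▓█░▒ ▓▓▓█▒░   ▓▓▒ ▓█░▓░█▓█▒ █     
░▓█▒█▒▒ ▒▓ ▓ ░█░ █  ▓█▒ █▒░▓▓█▓░ ░     
█░▓▓▓▓█ ▓░███▓░██▓  ▒ ▒▓█ █▓ █▒░██     
▓░▓░█▓ ░░█░█▒▒▓▒ ▒ ▒██ ▒▒███░▓▓▒░▓     
                                       
                                       
                                       
                                       
                                       


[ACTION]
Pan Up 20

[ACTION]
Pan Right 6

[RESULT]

█▒░▓░░▒██▒░ ░▓█░█░░██    ▒             
▒░█░ ▓░░▒▒▓  █░█░█░▒▓▓  ░ ▓            
█▓▓█▒ ▓ ▒▓ ▓ ▓ ░ ░▒█  ▓▓▒▒▓            
▒▓  ░▓░ █ █  █ ▓░▓░▒ ▒▒░▓██░           
█ ░█▒ ▒██▒▓░  █▒▒ ▒ ▒  ░▒▒██           
▒▓░▒▓ ▓░█░▒ ░▒█▒▒▓▒▒▓░░▒▒▒▓░           
░▓ █▓▒▒░ █ ▒  ░▒▓▓▒▒▓▓▒▒  ▓▓           
█▒▓█░░░██░░█▒▒░█ ▒█░ ▒█░█░ ▓           
█░░▒▓░▓▒▓▒▓▒░  ▒▓█░ ░░▓░░▓▓            
 █▒▒░▓█▓░█▒█ ▒░▒▓▒▓▒█ ███ ░▓           
░█░▓░▓ ░ ▓█ █▒░ ░▒░█▒██▓▓▓ █           
▓█░▒▒█ █▒  █░█░░▒░█ ░█▓▓░░░            
 ▒▒█▒ ▓▓░░ ▓░  ░ ░░ ▓ ▒█ ▓░░           
░░█░░░██▓▓█  ▓▒░  ░░█▒▓░ █▓▒           
█░▒ ▓▓▓█▒░   ▓▓▒ ▓█░▓░█▓█▒ █           
▒ ▒▓ ▓ ░█░ █  ▓█▒ █▒░▓▓█▓░ ░           
█ ▓░███▓░██▓  ▒ ▒▓█ █▓ █▒░██           
 ░░█░█▒▒▓▒ ▒ ▒██ ▒▒███░▓▓▒░▓           
                                       
                                       
                                       
                                       
                                       


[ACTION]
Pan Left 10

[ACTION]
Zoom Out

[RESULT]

▒█ █▓▓█▒░▓░░▒██▒░ ░▓█░█░░██    ▒       
 ░▓▓█ ▒░█░ ▓░░▒▒▓  █░█░█░▒▓▓  ░ ▓      
 ▓▒█  █▓▓█▒ ▓ ▒▓ ▓ ▓ ░ ░▒█  ▓▓▒▒▓      
▒▓█▓░█▒▓  ░▓░ █ █  █ ▓░▓░▒ ▒▒░▓██░     
░░ ▓ ▒█ ░█▒ ▒██▒▓░  █▒▒ ▒ ▒  ░▒▒██     
 ▒░█▓ ▒▓░▒▓ ▓░█░▒ ░▒█▒▒▓▒▒▓░░▒▒▒▓░     
▓▓ ░▒ ░▓ █▓▒▒░ █ ▒  ░▒▓▓▒▒▓▓▒▒  ▓▓     
░░██░ █▒▓█░░░██░░█▒▒░█ ▒█░ ▒█░█░ ▓     
▒██ ▒▒█░░▒▓░▓▒▓▒▓▒░  ▒▓█░ ░░▓░░▓▓      
█ █▒▓░ █▒▒░▓█▓░█▒█ ▒░▒▓▒▓▒█ ███ ░▓     
 ▓ ░▓█░█░▓░▓ ░ ▓█ █▒░ ░▒░█▒██▓▓▓ █     
░▒▓▓█ ▓█░▒▒█ █▒  █░█░░▒░█ ░█▓▓░░░      
░▒ ▓▒█ ▒▒█▒ ▓▓░░ ▓░  ░ ░░ ▓ ▒█ ▓░░     
░▒▓▒░▒░░█░░░██▓▓█  ▓▒░  ░░█▒▓░ █▓▒     
░░▒▒░▓█░▒ ▓▓▓█▒░   ▓▓▒ ▓█░▓░█▓█▒ █     
░▓█▒█▒▒ ▒▓ ▓ ░█░ █  ▓█▒ █▒░▓▓█▓░ ░     
█░▓▓▓▓█ ▓░███▓░██▓  ▒ ▒▓█ █▓ █▒░██     
▓░▓░█▓ ░░█░█▒▒▓▒ ▒ ▒██ ▒▒███░▓▓▒░▓     
                                       
                                       
                                       
                                       
                                       


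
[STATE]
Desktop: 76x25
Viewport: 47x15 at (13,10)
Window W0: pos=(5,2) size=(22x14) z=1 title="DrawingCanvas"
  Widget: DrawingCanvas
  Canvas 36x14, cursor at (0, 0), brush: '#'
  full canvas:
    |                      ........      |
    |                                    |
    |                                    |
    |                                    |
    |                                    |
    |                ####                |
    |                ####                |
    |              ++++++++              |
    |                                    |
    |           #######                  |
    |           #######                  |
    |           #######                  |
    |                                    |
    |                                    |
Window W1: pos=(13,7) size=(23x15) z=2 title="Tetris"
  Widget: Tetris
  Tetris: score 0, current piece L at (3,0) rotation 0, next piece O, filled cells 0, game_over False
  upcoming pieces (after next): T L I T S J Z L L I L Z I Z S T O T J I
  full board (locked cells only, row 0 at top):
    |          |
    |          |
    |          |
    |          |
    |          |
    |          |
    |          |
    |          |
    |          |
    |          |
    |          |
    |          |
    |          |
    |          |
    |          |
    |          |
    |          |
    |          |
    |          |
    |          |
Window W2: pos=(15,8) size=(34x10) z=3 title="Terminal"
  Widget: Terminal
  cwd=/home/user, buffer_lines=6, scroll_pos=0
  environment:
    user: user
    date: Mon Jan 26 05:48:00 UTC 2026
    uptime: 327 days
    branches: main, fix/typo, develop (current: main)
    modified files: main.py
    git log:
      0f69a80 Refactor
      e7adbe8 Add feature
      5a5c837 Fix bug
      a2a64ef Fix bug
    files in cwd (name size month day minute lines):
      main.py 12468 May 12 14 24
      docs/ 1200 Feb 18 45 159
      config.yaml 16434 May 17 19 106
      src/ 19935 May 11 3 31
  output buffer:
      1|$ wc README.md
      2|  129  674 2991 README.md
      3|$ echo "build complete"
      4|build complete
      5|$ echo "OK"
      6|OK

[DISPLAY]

┃ ┠────────────────────────────────┨           
┃ ┃$ wc README.md                  ┃           
┃ ┃  129  674 2991 README.md       ┃           
┃ ┃$ echo "build complete"         ┃           
┃ ┃build complete                  ┃           
┃ ┃$ echo "OK"                     ┃           
┃ ┃OK                              ┃           
┃ ┗━━━━━━━━━━━━━━━━━━━━━━━━━━━━━━━━┛           
┃          │          ┃                        
┃          │          ┃                        
┃          │          ┃                        
┗━━━━━━━━━━━━━━━━━━━━━┛                        
                                               
                                               
                                               


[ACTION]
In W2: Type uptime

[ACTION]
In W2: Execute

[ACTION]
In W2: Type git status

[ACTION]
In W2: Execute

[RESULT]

┃ ┠────────────────────────────────┨           
┃ ┃$ git status                    ┃           
┃ ┃On branch main                  ┃           
┃ ┃Changes not staged for commit:  ┃           
┃ ┃                                ┃           
┃ ┃        modified:   main.py     ┃           
┃ ┃$ █                             ┃           
┃ ┗━━━━━━━━━━━━━━━━━━━━━━━━━━━━━━━━┛           
┃          │          ┃                        
┃          │          ┃                        
┃          │          ┃                        
┗━━━━━━━━━━━━━━━━━━━━━┛                        
                                               
                                               
                                               


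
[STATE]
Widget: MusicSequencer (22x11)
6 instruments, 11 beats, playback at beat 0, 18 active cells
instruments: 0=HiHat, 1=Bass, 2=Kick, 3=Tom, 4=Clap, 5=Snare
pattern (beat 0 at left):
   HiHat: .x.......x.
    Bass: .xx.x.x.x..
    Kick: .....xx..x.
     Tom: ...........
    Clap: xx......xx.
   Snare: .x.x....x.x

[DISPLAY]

      ▼1234567890     
 HiHat·█·······█·     
  Bass·██·█·█·█··     
  Kick·····██··█·     
   Tom···········     
  Clap██······██·     
 Snare·█·█····█·█     
                      
                      
                      
                      


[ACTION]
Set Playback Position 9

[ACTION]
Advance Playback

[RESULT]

      0123456789▼     
 HiHat·█·······█·     
  Bass·██·█·█·█··     
  Kick·····██··█·     
   Tom···········     
  Clap██······██·     
 Snare·█·█····█·█     
                      
                      
                      
                      


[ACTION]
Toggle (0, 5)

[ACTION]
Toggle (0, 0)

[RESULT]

      0123456789▼     
 HiHat██···█···█·     
  Bass·██·█·█·█··     
  Kick·····██··█·     
   Tom···········     
  Clap██······██·     
 Snare·█·█····█·█     
                      
                      
                      
                      


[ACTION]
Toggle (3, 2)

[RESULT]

      0123456789▼     
 HiHat██···█···█·     
  Bass·██·█·█·█··     
  Kick·····██··█·     
   Tom··█········     
  Clap██······██·     
 Snare·█·█····█·█     
                      
                      
                      
                      


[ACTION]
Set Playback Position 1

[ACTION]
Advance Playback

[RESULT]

      01▼34567890     
 HiHat██···█···█·     
  Bass·██·█·█·█··     
  Kick·····██··█·     
   Tom··█········     
  Clap██······██·     
 Snare·█·█····█·█     
                      
                      
                      
                      


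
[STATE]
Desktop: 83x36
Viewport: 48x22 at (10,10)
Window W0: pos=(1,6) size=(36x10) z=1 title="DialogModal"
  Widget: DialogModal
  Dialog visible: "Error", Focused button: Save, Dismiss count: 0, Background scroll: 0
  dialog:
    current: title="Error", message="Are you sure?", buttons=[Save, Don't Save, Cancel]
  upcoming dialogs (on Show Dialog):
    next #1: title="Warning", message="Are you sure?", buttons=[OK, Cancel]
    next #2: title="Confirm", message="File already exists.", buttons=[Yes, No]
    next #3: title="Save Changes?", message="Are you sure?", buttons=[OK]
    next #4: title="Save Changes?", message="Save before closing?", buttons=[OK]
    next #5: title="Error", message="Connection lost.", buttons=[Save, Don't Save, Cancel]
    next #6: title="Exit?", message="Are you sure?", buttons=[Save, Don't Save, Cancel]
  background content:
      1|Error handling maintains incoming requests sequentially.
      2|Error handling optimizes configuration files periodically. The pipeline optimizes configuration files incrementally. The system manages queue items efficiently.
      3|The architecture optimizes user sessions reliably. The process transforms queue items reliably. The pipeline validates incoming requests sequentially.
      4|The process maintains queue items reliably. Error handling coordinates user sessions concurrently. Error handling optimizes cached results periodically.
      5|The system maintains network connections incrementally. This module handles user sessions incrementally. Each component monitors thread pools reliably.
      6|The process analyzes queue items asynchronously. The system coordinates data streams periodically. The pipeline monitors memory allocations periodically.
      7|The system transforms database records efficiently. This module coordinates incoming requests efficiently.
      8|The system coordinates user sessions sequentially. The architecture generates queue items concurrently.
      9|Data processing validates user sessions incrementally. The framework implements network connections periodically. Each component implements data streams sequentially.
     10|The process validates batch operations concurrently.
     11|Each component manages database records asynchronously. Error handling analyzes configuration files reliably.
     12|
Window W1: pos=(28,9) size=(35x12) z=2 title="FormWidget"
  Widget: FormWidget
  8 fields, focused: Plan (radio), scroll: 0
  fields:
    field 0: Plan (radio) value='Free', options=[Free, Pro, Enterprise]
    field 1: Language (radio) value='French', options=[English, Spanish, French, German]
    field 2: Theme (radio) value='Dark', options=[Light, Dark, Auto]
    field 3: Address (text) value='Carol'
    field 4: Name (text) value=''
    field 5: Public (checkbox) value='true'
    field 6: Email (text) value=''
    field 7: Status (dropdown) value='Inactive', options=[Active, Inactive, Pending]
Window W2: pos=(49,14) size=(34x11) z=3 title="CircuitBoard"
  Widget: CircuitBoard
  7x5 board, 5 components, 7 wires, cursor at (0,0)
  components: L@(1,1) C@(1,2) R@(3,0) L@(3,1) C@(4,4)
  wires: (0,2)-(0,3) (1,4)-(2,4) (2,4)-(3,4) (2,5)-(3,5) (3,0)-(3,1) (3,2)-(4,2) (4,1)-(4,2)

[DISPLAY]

      Error       ┃ FormWidget                  
  Are you sure?   ┠─────────────────────────────
]  Don't Save   Ca┃> Plan:       (●) Free  ( ) P
──────────────────┃  Language:   ( ) English  ( 
ess analyzes queue┃  Theme:      ( ) Li┏━━━━━━━━
━━━━━━━━━━━━━━━━━━┃  Address:    [Carol┃ Circuit
                  ┃  Name:       [     ┠────────
                  ┃  Public:     [x]   ┃   0 1 2
                  ┃  Email:      [     ┃0  [.]  
                  ┃  Status:     [Inact┃        
                  ┗━━━━━━━━━━━━━━━━━━━━┃1       
                                       ┃        
                                       ┃2       
                                       ┃        
                                       ┗━━━━━━━━
                                                
                                                
                                                
                                                
                                                
                                                
                                                


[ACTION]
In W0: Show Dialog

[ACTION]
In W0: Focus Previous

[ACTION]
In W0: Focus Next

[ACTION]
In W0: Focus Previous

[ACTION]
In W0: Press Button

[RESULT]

ndling optimizes c┃ FormWidget                  
itecture optimizes┠─────────────────────────────
ess maintains queu┃> Plan:       (●) Free  ( ) P
em maintains netwo┃  Language:   ( ) English  ( 
ess analyzes queue┃  Theme:      ( ) Li┏━━━━━━━━
━━━━━━━━━━━━━━━━━━┃  Address:    [Carol┃ Circuit
                  ┃  Name:       [     ┠────────
                  ┃  Public:     [x]   ┃   0 1 2
                  ┃  Email:      [     ┃0  [.]  
                  ┃  Status:     [Inact┃        
                  ┗━━━━━━━━━━━━━━━━━━━━┃1       
                                       ┃        
                                       ┃2       
                                       ┃        
                                       ┗━━━━━━━━
                                                
                                                
                                                
                                                
                                                
                                                
                                                


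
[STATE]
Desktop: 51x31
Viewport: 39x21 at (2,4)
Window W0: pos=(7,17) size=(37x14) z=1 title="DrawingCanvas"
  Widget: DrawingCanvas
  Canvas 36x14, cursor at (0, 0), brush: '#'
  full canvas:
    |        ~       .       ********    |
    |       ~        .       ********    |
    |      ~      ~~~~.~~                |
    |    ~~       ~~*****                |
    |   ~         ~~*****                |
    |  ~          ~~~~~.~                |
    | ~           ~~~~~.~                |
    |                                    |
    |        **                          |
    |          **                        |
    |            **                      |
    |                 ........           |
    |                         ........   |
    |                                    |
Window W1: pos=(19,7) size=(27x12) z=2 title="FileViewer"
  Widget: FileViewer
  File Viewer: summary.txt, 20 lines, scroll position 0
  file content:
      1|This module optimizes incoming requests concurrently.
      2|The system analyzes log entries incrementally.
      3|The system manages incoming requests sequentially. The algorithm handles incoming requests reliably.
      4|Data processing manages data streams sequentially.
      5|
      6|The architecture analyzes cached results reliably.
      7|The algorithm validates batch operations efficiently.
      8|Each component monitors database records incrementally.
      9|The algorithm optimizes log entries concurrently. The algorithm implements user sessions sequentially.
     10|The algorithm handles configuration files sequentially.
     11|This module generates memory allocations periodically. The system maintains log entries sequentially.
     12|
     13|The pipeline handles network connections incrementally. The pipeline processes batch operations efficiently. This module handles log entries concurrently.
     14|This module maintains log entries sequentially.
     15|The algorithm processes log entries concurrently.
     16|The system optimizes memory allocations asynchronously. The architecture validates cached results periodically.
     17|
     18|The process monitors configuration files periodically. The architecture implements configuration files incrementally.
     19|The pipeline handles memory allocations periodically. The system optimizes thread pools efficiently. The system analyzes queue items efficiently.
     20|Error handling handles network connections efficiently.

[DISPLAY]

                                       
                                       
                                       
                 ┏━━━━━━━━━━━━━━━━━━━━━
                 ┃ FileViewer          
                 ┠─────────────────────
                 ┃This module optimizes
                 ┃The system analyzes l
                 ┃The system manages in
                 ┃Data processing manag
                 ┃                     
                 ┃The architecture anal
                 ┃The algorithm validat
     ┏━━━━━━━━━━━┃Each component monito
     ┃ DrawingCan┗━━━━━━━━━━━━━━━━━━━━━
     ┠─────────────────────────────────
     ┃+       ~       .       ******** 
     ┃       ~        .       ******** 
     ┃      ~      ~~~~.~~             
     ┃    ~~       ~~*****             
     ┃   ~         ~~*****             


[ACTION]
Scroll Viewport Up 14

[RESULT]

                                       
                                       
                                       
                                       
                                       
                                       
                                       
                 ┏━━━━━━━━━━━━━━━━━━━━━
                 ┃ FileViewer          
                 ┠─────────────────────
                 ┃This module optimizes
                 ┃The system analyzes l
                 ┃The system manages in
                 ┃Data processing manag
                 ┃                     
                 ┃The architecture anal
                 ┃The algorithm validat
     ┏━━━━━━━━━━━┃Each component monito
     ┃ DrawingCan┗━━━━━━━━━━━━━━━━━━━━━
     ┠─────────────────────────────────
     ┃+       ~       .       ******** 


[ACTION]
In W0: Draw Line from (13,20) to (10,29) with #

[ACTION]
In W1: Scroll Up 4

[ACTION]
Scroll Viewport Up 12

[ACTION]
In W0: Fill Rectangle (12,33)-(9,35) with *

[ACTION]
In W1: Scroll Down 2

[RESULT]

                                       
                                       
                                       
                                       
                                       
                                       
                                       
                 ┏━━━━━━━━━━━━━━━━━━━━━
                 ┃ FileViewer          
                 ┠─────────────────────
                 ┃The system manages in
                 ┃Data processing manag
                 ┃                     
                 ┃The architecture anal
                 ┃The algorithm validat
                 ┃Each component monito
                 ┃The algorithm optimiz
     ┏━━━━━━━━━━━┃The algorithm handles
     ┃ DrawingCan┗━━━━━━━━━━━━━━━━━━━━━
     ┠─────────────────────────────────
     ┃+       ~       .       ******** 


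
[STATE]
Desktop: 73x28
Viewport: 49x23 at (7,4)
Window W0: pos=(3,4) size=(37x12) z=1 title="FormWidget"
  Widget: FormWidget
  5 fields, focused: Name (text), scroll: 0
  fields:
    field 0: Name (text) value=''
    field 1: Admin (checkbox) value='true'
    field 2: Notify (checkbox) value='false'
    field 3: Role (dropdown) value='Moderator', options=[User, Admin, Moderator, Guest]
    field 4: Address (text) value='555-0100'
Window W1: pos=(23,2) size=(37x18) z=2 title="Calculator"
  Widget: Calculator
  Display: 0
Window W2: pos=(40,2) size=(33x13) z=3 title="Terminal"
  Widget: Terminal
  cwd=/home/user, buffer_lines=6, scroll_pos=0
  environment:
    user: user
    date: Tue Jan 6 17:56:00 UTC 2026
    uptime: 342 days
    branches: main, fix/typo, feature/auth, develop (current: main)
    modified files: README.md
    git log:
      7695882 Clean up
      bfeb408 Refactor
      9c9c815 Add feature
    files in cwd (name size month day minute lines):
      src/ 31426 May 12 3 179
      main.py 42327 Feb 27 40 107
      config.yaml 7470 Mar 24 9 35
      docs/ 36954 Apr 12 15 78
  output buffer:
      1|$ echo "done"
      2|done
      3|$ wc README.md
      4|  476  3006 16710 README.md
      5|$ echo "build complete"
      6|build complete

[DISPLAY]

━━━━━━━━━━━━━━━━┠────────────────┠───────────────
rmWidget        ┃                ┃$ echo "done"  
────────────────┃┌───┬───┬───┬───┃done           
ame:       [    ┃│ 7 │ 8 │ 9 │ ÷ ┃$ wc README.md 
dmin:      [x]  ┃├───┼───┼───┼───┃  476  3006 167
otify:     [ ]  ┃│ 4 │ 5 │ 6 │ × ┃$ echo "build c
ole:       [Mode┃├───┼───┼───┼───┃build complete 
ddress:    [555-┃│ 1 │ 2 │ 3 │ - ┃$ █            
                ┃├───┼───┼───┼───┃               
                ┃│ 0 │ . │ = │ + ┃               
                ┃├───┼───┼───┼───┗━━━━━━━━━━━━━━━
━━━━━━━━━━━━━━━━┃│ C │ MC│ MR│ M+│               
                ┃└───┴───┴───┴───┘               
                ┃                                
                ┃                                
                ┗━━━━━━━━━━━━━━━━━━━━━━━━━━━━━━━━
                                                 
                                                 
                                                 
                                                 
                                                 
                                                 
                                                 


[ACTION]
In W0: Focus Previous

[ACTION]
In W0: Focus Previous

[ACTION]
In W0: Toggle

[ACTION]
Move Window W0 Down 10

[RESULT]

                ┠────────────────┠───────────────
                ┃                ┃$ echo "done"  
                ┃┌───┬───┬───┬───┃done           
                ┃│ 7 │ 8 │ 9 │ ÷ ┃$ wc README.md 
                ┃├───┼───┼───┼───┃  476  3006 167
                ┃│ 4 │ 5 │ 6 │ × ┃$ echo "build c
                ┃├───┼───┼───┼───┃build complete 
                ┃│ 1 │ 2 │ 3 │ - ┃$ █            
                ┃├───┼───┼───┼───┃               
                ┃│ 0 │ . │ = │ + ┃               
━━━━━━━━━━━━━━━━┃├───┼───┼───┼───┗━━━━━━━━━━━━━━━
rmWidget        ┃│ C │ MC│ MR│ M+│               
────────────────┃└───┴───┴───┴───┘               
ame:       [    ┃                                
dmin:      [x]  ┃                                
otify:     [ ]  ┗━━━━━━━━━━━━━━━━━━━━━━━━━━━━━━━━
ole:       [Moderator         ▼]┃                
ddress:    [555-0100           ]┃                
                                ┃                
                                ┃                
                                ┃                
━━━━━━━━━━━━━━━━━━━━━━━━━━━━━━━━┛                
                                                 


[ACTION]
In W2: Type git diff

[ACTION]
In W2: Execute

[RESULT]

                ┠────────────────┠───────────────
                ┃                ┃build complete 
                ┃┌───┬───┬───┬───┃$ git diff     
                ┃│ 7 │ 8 │ 9 │ ÷ ┃diff --git a/ma
                ┃├───┼───┼───┼───┃--- a/main.py  
                ┃│ 4 │ 5 │ 6 │ × ┃+++ b/main.py  
                ┃├───┼───┼───┼───┃@@ -1,3 +1,4 @@
                ┃│ 1 │ 2 │ 3 │ - ┃+# updated     
                ┃├───┼───┼───┼───┃ import sys    
                ┃│ 0 │ . │ = │ + ┃$ █            
━━━━━━━━━━━━━━━━┃├───┼───┼───┼───┗━━━━━━━━━━━━━━━
rmWidget        ┃│ C │ MC│ MR│ M+│               
────────────────┃└───┴───┴───┴───┘               
ame:       [    ┃                                
dmin:      [x]  ┃                                
otify:     [ ]  ┗━━━━━━━━━━━━━━━━━━━━━━━━━━━━━━━━
ole:       [Moderator         ▼]┃                
ddress:    [555-0100           ]┃                
                                ┃                
                                ┃                
                                ┃                
━━━━━━━━━━━━━━━━━━━━━━━━━━━━━━━━┛                
                                                 
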